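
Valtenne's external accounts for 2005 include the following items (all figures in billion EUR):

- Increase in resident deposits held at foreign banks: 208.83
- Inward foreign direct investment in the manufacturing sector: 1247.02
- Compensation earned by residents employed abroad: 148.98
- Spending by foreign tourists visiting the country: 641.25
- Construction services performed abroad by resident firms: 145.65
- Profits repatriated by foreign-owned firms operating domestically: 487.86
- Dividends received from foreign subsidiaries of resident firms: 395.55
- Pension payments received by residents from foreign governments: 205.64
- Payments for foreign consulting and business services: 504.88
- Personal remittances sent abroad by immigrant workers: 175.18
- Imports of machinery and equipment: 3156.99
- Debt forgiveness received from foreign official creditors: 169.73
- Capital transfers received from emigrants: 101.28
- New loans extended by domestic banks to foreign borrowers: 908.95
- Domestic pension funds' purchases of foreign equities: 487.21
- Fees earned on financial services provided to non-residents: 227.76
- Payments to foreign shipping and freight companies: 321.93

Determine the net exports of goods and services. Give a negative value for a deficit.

-2969.14

Goods: -3156.99
Services: -321.93 - 504.88 + 227.76 + 145.65 + 641.25 = 187.85
Trade balance = -3156.99 + 187.85 = -2969.14
(Excluded from the trade balance — financial account: increase in resident deposits held at foreign banks 208.83, inward foreign direct investment in the manufacturing sector 1247.02, new loans extended by domestic banks to foreign borrowers 908.95, domestic pension funds' purchases of foreign equities 487.21; primary income: compensation earned by residents employed abroad 148.98, profits repatriated by foreign-owned firms operating domestically 487.86, dividends received from foreign subsidiaries of resident firms 395.55; secondary income: pension payments received by residents from foreign governments 205.64, personal remittances sent abroad by immigrant workers 175.18; capital account: debt forgiveness received from foreign official creditors 169.73, capital transfers received from emigrants 101.28.)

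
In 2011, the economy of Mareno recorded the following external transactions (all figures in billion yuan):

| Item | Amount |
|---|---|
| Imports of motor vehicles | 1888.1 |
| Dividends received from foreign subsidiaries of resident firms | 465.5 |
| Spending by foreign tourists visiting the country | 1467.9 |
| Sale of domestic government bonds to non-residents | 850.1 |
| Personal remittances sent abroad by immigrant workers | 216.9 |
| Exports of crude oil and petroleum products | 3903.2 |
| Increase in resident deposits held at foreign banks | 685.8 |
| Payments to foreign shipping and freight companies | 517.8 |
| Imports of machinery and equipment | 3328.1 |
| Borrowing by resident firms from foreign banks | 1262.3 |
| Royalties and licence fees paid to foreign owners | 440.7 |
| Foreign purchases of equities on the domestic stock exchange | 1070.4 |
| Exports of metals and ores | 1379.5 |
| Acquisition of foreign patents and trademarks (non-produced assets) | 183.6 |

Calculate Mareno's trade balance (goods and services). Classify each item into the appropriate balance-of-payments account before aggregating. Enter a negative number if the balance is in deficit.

575.9

Goods: -1888.1 - 3328.1 + 1379.5 + 3903.2 = 66.5
Services: 1467.9 - 440.7 - 517.8 = 509.4
Trade balance = 66.5 + 509.4 = 575.9
(Excluded from the trade balance — primary income: dividends received from foreign subsidiaries of resident firms 465.5; financial account: sale of domestic government bonds to non-residents 850.1, increase in resident deposits held at foreign banks 685.8, borrowing by resident firms from foreign banks 1262.3, foreign purchases of equities on the domestic stock exchange 1070.4; secondary income: personal remittances sent abroad by immigrant workers 216.9; capital account: acquisition of foreign patents and trademarks (non-produced assets) 183.6.)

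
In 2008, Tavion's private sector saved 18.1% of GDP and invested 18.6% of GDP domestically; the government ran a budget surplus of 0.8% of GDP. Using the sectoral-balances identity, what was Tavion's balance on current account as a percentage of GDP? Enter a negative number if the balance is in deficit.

By the sectoral-balances identity, CA = (S_private - I) + (T - G).
Private balance = 18.1 - 18.6 = -0.5
Government balance (T - G) = 0.8
CA = -0.5 + 0.8 = 0.3

0.3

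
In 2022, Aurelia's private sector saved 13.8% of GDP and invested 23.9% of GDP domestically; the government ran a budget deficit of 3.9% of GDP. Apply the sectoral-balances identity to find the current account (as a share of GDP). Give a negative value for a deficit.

-14.0

By the sectoral-balances identity, CA = (S_private - I) + (T - G).
Private balance = 13.8 - 23.9 = -10.1
Government balance (T - G) = -3.9
CA = -10.1 + (-3.9) = -14.0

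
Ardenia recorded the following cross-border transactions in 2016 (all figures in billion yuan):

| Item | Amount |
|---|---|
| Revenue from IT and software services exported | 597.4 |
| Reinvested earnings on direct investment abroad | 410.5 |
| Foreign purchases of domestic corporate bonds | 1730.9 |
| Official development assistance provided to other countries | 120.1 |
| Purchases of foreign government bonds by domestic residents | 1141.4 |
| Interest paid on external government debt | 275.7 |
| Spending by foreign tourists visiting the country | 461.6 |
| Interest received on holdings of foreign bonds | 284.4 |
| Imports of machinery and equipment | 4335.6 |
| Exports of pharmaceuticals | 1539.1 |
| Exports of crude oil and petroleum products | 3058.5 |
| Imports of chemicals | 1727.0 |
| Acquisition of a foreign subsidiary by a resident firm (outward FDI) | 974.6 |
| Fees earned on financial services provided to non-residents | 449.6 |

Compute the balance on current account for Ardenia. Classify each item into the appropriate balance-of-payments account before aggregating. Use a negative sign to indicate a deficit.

342.7

Goods: -4335.6 + 3058.5 + 1539.1 - 1727.0 = -1465.0
Services: 597.4 + 449.6 + 461.6 = 1508.6
Primary income: 410.5 - 275.7 + 284.4 = 419.2
Secondary income: -120.1
Current account = (-1465.0) + 1508.6 + 419.2 + (-120.1) = 342.7
(Excluded from the current account — financial account: foreign purchases of domestic corporate bonds 1730.9, purchases of foreign government bonds by domestic residents 1141.4, acquisition of a foreign subsidiary by a resident firm (outward FDI) 974.6.)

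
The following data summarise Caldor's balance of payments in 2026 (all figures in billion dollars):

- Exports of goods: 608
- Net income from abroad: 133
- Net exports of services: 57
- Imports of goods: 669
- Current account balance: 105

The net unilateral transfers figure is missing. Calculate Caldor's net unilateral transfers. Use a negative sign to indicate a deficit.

-24

Current account = goods balance + services balance + net primary income + net secondary income
Sum of the known components = 129
Net unilateral transfers = CA - (known components) = 105 - 129 = -24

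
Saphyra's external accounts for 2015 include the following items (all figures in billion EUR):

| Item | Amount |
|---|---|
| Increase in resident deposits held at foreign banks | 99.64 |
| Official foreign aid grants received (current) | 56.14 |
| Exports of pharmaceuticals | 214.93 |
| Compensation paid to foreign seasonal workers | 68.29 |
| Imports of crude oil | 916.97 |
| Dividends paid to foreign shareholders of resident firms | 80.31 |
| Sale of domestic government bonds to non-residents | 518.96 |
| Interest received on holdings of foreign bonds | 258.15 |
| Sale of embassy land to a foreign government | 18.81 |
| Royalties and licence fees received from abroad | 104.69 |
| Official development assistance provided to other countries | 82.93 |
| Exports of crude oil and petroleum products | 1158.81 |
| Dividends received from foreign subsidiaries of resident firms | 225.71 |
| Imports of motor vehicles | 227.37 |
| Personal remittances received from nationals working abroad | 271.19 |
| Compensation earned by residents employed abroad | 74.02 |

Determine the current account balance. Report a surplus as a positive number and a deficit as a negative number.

Goods: -227.37 - 916.97 + 1158.81 + 214.93 = 229.40
Services: 104.69
Primary income: 74.02 - 80.31 - 68.29 + 225.71 + 258.15 = 409.28
Secondary income: -82.93 + 56.14 + 271.19 = 244.40
Current account = 229.40 + 104.69 + 409.28 + 244.40 = 987.77
(Excluded from the current account — financial account: increase in resident deposits held at foreign banks 99.64, sale of domestic government bonds to non-residents 518.96; capital account: sale of embassy land to a foreign government 18.81.)

987.77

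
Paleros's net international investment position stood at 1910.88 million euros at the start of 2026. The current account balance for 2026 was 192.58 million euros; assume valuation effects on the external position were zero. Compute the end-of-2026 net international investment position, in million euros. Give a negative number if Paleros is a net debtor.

2103.46

With no valuation effects, change in NIIP = current account = 192.58
End-of-year NIIP = 1910.88 + 192.58 = 2103.46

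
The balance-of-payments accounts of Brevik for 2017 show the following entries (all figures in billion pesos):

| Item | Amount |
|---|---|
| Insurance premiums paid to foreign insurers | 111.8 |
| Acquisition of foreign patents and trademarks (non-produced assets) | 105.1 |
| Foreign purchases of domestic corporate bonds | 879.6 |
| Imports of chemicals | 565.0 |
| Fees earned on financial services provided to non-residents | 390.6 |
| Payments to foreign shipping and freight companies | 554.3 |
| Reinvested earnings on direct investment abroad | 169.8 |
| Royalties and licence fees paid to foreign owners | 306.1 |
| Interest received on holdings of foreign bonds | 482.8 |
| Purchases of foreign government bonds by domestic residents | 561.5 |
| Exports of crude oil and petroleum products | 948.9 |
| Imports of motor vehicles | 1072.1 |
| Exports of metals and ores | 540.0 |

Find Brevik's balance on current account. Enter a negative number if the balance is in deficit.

-77.2

Goods: -1072.1 - 565.0 + 948.9 + 540.0 = -148.2
Services: -306.1 - 111.8 - 554.3 + 390.6 = -581.6
Primary income: 482.8 + 169.8 = 652.6
Current account = (-148.2) + (-581.6) + 652.6 = -77.2
(Excluded from the current account — capital account: acquisition of foreign patents and trademarks (non-produced assets) 105.1; financial account: foreign purchases of domestic corporate bonds 879.6, purchases of foreign government bonds by domestic residents 561.5.)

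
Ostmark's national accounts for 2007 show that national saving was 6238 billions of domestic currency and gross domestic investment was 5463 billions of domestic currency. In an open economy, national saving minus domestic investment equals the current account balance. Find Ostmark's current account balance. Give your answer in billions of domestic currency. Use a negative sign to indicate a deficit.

S - I = CA (net lending to the rest of the world).
CA = S - I = 6238 - 5463 = 775

775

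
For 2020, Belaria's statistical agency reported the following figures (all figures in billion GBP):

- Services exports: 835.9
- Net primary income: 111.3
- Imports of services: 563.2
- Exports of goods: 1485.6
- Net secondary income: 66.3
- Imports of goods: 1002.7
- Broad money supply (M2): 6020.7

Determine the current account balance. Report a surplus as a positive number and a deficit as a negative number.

933.2

Goods balance = 1485.6 - 1002.7 = 482.9
Services balance = 835.9 - 563.2 = 272.7
Trade balance (goods + services) = 482.9 + 272.7 = 755.6
Net primary income = 111.3
Net secondary income = 66.3
Current account = 755.6 + 111.3 + 66.3 = 933.2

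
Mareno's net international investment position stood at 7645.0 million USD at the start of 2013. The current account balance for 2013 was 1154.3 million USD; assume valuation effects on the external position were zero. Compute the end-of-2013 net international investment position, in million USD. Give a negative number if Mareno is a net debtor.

With no valuation effects, change in NIIP = current account = 1154.3
End-of-year NIIP = 7645.0 + 1154.3 = 8799.3

8799.3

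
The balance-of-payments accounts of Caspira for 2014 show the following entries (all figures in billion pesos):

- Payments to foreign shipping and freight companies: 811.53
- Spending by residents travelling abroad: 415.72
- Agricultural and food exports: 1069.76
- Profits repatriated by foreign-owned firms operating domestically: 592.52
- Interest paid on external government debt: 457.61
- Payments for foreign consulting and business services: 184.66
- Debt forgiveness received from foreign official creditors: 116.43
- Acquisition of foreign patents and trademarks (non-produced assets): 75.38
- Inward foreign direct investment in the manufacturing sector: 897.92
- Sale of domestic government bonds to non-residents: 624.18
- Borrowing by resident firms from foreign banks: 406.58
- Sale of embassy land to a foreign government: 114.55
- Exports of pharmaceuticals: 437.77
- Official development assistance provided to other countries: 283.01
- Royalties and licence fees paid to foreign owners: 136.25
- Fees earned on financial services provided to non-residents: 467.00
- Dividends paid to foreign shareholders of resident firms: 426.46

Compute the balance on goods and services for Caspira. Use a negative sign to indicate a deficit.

426.37

Goods: 437.77 + 1069.76 = 1507.53
Services: 467.00 - 184.66 - 415.72 - 136.25 - 811.53 = -1081.16
Trade balance = 1507.53 + (-1081.16) = 426.37
(Excluded from the trade balance — primary income: profits repatriated by foreign-owned firms operating domestically 592.52, interest paid on external government debt 457.61, dividends paid to foreign shareholders of resident firms 426.46; capital account: debt forgiveness received from foreign official creditors 116.43, acquisition of foreign patents and trademarks (non-produced assets) 75.38, sale of embassy land to a foreign government 114.55; financial account: inward foreign direct investment in the manufacturing sector 897.92, sale of domestic government bonds to non-residents 624.18, borrowing by resident firms from foreign banks 406.58; secondary income: official development assistance provided to other countries 283.01.)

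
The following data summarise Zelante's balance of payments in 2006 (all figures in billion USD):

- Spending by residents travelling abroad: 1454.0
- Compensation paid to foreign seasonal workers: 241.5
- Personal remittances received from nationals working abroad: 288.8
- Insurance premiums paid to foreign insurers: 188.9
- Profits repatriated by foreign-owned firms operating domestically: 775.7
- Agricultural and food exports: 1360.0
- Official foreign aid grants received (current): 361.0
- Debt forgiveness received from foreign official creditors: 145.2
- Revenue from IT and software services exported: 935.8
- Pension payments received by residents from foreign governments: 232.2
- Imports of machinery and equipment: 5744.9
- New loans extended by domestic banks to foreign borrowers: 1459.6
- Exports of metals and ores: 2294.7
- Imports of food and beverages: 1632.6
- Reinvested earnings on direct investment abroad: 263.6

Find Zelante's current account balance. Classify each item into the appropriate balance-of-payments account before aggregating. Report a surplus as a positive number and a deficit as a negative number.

Goods: 2294.7 + 1360.0 - 1632.6 - 5744.9 = -3722.8
Services: -1454.0 - 188.9 + 935.8 = -707.1
Primary income: -775.7 + 263.6 - 241.5 = -753.6
Secondary income: 361.0 + 232.2 + 288.8 = 882.0
Current account = (-3722.8) + (-707.1) + (-753.6) + 882.0 = -4301.5
(Excluded from the current account — capital account: debt forgiveness received from foreign official creditors 145.2; financial account: new loans extended by domestic banks to foreign borrowers 1459.6.)

-4301.5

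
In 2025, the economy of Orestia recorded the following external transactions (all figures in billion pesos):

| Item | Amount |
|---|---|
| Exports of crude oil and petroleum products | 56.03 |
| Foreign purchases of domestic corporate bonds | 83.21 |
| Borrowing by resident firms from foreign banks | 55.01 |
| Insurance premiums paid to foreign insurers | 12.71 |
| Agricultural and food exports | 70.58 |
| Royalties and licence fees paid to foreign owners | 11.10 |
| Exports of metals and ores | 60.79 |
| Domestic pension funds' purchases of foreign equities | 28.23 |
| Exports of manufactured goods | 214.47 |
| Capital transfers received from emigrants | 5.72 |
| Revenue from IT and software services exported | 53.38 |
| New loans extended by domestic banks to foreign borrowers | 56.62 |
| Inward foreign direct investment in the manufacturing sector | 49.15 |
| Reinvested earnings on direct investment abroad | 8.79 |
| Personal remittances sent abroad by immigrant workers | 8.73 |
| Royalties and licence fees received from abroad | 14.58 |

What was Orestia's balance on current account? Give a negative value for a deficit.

Goods: 60.79 + 56.03 + 214.47 + 70.58 = 401.87
Services: 14.58 - 12.71 + 53.38 - 11.10 = 44.15
Primary income: 8.79
Secondary income: -8.73
Current account = 401.87 + 44.15 + 8.79 + (-8.73) = 446.08
(Excluded from the current account — financial account: foreign purchases of domestic corporate bonds 83.21, borrowing by resident firms from foreign banks 55.01, domestic pension funds' purchases of foreign equities 28.23, new loans extended by domestic banks to foreign borrowers 56.62, inward foreign direct investment in the manufacturing sector 49.15; capital account: capital transfers received from emigrants 5.72.)

446.08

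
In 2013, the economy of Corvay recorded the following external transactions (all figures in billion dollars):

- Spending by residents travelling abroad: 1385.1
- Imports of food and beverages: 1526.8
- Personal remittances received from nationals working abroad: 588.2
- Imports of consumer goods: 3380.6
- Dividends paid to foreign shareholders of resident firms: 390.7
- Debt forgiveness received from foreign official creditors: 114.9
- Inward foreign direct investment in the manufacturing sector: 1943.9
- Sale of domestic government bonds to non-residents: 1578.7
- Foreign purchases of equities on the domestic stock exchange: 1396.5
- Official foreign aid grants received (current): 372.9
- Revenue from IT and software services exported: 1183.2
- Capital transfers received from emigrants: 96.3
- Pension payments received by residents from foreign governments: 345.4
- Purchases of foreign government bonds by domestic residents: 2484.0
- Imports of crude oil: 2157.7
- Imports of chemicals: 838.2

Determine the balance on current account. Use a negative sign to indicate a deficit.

-7189.4

Goods: -1526.8 - 3380.6 - 838.2 - 2157.7 = -7903.3
Services: -1385.1 + 1183.2 = -201.9
Primary income: -390.7
Secondary income: 588.2 + 345.4 + 372.9 = 1306.5
Current account = (-7903.3) + (-201.9) + (-390.7) + 1306.5 = -7189.4
(Excluded from the current account — capital account: debt forgiveness received from foreign official creditors 114.9, capital transfers received from emigrants 96.3; financial account: inward foreign direct investment in the manufacturing sector 1943.9, sale of domestic government bonds to non-residents 1578.7, foreign purchases of equities on the domestic stock exchange 1396.5, purchases of foreign government bonds by domestic residents 2484.0.)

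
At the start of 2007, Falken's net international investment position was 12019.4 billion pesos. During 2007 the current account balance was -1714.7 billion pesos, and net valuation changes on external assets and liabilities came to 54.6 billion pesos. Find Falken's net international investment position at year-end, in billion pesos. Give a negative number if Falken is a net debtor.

10359.3

Change in NIIP = current account + net valuation change = -1714.7 + 54.6 = -1660.1
End-of-year NIIP = 12019.4 + (-1660.1) = 10359.3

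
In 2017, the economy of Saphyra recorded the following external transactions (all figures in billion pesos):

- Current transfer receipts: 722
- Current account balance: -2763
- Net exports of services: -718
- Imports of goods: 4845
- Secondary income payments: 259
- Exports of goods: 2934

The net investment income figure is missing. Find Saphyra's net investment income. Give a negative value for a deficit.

-597

Current account = goods balance + services balance + net primary income + net secondary income
Sum of the known components = -2166
Net investment income = CA - (known components) = -2763 - (-2166) = -597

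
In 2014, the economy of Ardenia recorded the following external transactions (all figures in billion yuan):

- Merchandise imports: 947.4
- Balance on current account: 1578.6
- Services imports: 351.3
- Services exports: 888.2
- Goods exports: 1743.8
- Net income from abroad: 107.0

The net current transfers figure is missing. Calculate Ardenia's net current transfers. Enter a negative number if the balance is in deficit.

Current account = goods balance + services balance + net primary income + net secondary income
Sum of the known components = 1440.3
Net current transfers = CA - (known components) = 1578.6 - 1440.3 = 138.3

138.3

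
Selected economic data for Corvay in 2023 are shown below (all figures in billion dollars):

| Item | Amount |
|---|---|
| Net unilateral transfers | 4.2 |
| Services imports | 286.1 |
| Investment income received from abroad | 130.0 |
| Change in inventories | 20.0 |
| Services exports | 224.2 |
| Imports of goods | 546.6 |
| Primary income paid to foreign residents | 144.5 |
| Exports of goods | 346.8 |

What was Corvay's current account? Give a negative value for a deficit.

Goods balance = 346.8 - 546.6 = -199.8
Services balance = 224.2 - 286.1 = -61.9
Trade balance (goods + services) = -199.8 + (-61.9) = -261.7
Net primary income = 130.0 - 144.5 = -14.5
Net secondary income = 4.2
Current account = -261.7 + (-14.5) + 4.2 = -272.0

-272.0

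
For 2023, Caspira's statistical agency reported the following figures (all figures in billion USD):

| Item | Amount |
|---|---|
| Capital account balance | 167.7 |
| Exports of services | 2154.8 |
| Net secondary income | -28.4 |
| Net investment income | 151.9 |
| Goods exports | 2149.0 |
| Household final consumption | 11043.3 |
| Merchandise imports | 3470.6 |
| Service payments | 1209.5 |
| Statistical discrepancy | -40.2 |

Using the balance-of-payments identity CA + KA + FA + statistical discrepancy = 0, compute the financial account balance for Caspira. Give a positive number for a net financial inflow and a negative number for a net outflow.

125.3

Goods balance = 2149.0 - 3470.6 = -1321.6
Services balance = 2154.8 - 1209.5 = 945.3
Trade balance (goods + services) = -1321.6 + 945.3 = -376.3
Net primary income = 151.9
Net secondary income = -28.4
Current account = -376.3 + 151.9 + (-28.4) = -252.8
Financial account = -(-252.8 + 167.7 + (-40.2)) = 125.3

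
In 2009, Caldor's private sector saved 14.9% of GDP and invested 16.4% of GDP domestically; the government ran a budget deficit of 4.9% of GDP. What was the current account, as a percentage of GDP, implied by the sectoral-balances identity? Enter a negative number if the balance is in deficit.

-6.4

By the sectoral-balances identity, CA = (S_private - I) + (T - G).
Private balance = 14.9 - 16.4 = -1.5
Government balance (T - G) = -4.9
CA = -1.5 + (-4.9) = -6.4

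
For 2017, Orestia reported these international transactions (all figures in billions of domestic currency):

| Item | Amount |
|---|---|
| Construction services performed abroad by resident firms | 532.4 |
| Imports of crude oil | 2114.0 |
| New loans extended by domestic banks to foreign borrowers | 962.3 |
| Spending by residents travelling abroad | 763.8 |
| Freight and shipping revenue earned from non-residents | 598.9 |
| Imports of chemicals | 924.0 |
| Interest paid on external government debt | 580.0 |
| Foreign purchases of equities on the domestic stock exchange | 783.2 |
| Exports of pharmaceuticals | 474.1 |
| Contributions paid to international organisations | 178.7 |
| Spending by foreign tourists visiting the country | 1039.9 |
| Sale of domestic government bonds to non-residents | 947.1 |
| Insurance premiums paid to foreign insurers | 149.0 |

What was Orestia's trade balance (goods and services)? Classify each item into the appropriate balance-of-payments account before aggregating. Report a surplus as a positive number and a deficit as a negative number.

Goods: 474.1 - 2114.0 - 924.0 = -2563.9
Services: 1039.9 - 763.8 + 532.4 - 149.0 + 598.9 = 1258.4
Trade balance = -2563.9 + 1258.4 = -1305.5
(Excluded from the trade balance — financial account: new loans extended by domestic banks to foreign borrowers 962.3, foreign purchases of equities on the domestic stock exchange 783.2, sale of domestic government bonds to non-residents 947.1; primary income: interest paid on external government debt 580.0; secondary income: contributions paid to international organisations 178.7.)

-1305.5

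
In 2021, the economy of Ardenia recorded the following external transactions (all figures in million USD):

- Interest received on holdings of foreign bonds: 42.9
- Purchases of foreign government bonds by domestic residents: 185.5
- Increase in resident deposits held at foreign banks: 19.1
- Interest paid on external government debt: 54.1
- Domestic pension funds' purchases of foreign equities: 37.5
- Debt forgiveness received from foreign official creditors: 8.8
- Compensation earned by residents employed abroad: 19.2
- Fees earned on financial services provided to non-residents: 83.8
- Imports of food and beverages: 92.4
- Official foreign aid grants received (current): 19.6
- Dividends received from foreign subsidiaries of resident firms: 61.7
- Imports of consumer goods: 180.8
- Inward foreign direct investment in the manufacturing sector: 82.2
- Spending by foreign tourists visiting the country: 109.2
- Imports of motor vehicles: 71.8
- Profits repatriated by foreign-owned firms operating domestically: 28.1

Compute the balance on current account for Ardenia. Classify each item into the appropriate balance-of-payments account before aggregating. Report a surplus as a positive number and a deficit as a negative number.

Goods: -71.8 - 92.4 - 180.8 = -345.0
Services: 109.2 + 83.8 = 193.0
Primary income: 42.9 - 28.1 + 19.2 - 54.1 + 61.7 = 41.6
Secondary income: 19.6
Current account = (-345.0) + 193.0 + 41.6 + 19.6 = -90.8
(Excluded from the current account — financial account: purchases of foreign government bonds by domestic residents 185.5, increase in resident deposits held at foreign banks 19.1, domestic pension funds' purchases of foreign equities 37.5, inward foreign direct investment in the manufacturing sector 82.2; capital account: debt forgiveness received from foreign official creditors 8.8.)

-90.8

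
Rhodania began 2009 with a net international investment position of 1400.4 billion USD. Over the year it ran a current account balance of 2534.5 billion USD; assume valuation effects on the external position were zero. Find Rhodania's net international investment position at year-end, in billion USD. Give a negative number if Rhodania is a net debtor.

With no valuation effects, change in NIIP = current account = 2534.5
End-of-year NIIP = 1400.4 + 2534.5 = 3934.9

3934.9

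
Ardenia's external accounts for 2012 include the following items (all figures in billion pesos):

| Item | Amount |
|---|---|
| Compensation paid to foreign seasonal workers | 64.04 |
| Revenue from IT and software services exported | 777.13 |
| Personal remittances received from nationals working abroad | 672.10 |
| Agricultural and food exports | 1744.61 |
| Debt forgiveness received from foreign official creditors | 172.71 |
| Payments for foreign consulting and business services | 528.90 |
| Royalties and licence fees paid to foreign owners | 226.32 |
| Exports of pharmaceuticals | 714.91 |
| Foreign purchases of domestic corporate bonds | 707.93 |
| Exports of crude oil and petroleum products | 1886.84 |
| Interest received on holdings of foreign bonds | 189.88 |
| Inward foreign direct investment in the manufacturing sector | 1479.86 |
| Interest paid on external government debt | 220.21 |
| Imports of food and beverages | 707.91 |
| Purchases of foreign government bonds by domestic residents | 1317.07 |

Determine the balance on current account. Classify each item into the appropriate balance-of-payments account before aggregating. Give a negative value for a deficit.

Goods: 714.91 + 1744.61 - 707.91 + 1886.84 = 3638.45
Services: -528.90 + 777.13 - 226.32 = 21.91
Primary income: 189.88 - 64.04 - 220.21 = -94.37
Secondary income: 672.10
Current account = 3638.45 + 21.91 + (-94.37) + 672.10 = 4238.09
(Excluded from the current account — capital account: debt forgiveness received from foreign official creditors 172.71; financial account: foreign purchases of domestic corporate bonds 707.93, inward foreign direct investment in the manufacturing sector 1479.86, purchases of foreign government bonds by domestic residents 1317.07.)

4238.09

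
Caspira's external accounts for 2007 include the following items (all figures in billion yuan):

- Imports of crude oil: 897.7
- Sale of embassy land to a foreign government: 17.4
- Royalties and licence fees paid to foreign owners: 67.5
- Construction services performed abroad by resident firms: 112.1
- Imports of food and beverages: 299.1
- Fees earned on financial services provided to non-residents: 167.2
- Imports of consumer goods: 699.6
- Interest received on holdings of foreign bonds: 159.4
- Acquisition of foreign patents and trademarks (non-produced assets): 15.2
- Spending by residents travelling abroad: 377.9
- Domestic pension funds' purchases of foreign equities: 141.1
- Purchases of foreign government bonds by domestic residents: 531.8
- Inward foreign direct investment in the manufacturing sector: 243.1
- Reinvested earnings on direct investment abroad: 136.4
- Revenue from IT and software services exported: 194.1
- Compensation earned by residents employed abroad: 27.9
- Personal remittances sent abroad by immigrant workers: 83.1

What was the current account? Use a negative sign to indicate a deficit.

Goods: -699.6 - 299.1 - 897.7 = -1896.4
Services: 167.2 + 194.1 - 67.5 - 377.9 + 112.1 = 28.0
Primary income: 136.4 + 27.9 + 159.4 = 323.7
Secondary income: -83.1
Current account = (-1896.4) + 28.0 + 323.7 + (-83.1) = -1627.8
(Excluded from the current account — capital account: sale of embassy land to a foreign government 17.4, acquisition of foreign patents and trademarks (non-produced assets) 15.2; financial account: domestic pension funds' purchases of foreign equities 141.1, purchases of foreign government bonds by domestic residents 531.8, inward foreign direct investment in the manufacturing sector 243.1.)

-1627.8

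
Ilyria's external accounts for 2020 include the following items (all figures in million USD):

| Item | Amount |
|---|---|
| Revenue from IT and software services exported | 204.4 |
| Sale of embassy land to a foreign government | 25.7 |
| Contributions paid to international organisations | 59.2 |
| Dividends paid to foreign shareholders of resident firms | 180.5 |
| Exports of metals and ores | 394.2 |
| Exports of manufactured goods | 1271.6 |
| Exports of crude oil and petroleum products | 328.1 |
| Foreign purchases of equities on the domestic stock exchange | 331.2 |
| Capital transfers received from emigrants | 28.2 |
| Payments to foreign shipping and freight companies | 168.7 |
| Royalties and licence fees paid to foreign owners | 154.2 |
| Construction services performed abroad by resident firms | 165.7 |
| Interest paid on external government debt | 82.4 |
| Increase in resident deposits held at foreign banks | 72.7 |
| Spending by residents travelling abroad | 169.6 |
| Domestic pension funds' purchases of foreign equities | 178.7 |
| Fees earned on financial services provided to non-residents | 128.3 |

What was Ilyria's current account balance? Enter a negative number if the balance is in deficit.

1677.7

Goods: 328.1 + 1271.6 + 394.2 = 1993.9
Services: 128.3 + 204.4 + 165.7 - 154.2 - 168.7 - 169.6 = 5.9
Primary income: -82.4 - 180.5 = -262.9
Secondary income: -59.2
Current account = 1993.9 + 5.9 + (-262.9) + (-59.2) = 1677.7
(Excluded from the current account — capital account: sale of embassy land to a foreign government 25.7, capital transfers received from emigrants 28.2; financial account: foreign purchases of equities on the domestic stock exchange 331.2, increase in resident deposits held at foreign banks 72.7, domestic pension funds' purchases of foreign equities 178.7.)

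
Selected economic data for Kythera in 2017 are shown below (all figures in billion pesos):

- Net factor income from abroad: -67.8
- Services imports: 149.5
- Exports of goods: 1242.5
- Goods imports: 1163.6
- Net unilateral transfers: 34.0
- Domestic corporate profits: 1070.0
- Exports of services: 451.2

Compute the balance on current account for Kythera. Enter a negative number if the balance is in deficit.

Goods balance = 1242.5 - 1163.6 = 78.9
Services balance = 451.2 - 149.5 = 301.7
Trade balance (goods + services) = 78.9 + 301.7 = 380.6
Net primary income = -67.8
Net secondary income = 34.0
Current account = 380.6 + (-67.8) + 34.0 = 346.8

346.8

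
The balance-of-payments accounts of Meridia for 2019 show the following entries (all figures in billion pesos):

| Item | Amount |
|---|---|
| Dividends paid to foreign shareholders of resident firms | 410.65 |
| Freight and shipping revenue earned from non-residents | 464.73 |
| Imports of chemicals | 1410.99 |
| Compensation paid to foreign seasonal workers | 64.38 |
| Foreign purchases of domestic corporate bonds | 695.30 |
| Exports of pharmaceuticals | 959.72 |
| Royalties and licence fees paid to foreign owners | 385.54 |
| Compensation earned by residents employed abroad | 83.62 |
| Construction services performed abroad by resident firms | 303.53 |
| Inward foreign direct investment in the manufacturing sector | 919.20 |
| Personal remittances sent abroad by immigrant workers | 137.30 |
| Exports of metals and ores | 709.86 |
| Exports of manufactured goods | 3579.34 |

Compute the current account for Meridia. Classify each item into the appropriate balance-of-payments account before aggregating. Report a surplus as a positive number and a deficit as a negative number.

3691.94

Goods: -1410.99 + 3579.34 + 709.86 + 959.72 = 3837.93
Services: -385.54 + 464.73 + 303.53 = 382.72
Primary income: -410.65 - 64.38 + 83.62 = -391.41
Secondary income: -137.30
Current account = 3837.93 + 382.72 + (-391.41) + (-137.30) = 3691.94
(Excluded from the current account — financial account: foreign purchases of domestic corporate bonds 695.30, inward foreign direct investment in the manufacturing sector 919.20.)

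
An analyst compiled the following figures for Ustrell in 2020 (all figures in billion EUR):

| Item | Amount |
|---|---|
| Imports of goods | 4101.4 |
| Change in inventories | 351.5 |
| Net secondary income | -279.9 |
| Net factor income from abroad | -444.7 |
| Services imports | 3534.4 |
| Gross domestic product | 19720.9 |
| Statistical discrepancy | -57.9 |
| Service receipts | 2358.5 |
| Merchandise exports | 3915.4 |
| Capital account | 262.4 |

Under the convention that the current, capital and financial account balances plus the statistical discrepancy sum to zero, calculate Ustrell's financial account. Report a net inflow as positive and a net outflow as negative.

Goods balance = 3915.4 - 4101.4 = -186.0
Services balance = 2358.5 - 3534.4 = -1175.9
Trade balance (goods + services) = -186.0 + (-1175.9) = -1361.9
Net primary income = -444.7
Net secondary income = -279.9
Current account = -1361.9 + (-444.7) + (-279.9) = -2086.5
Financial account = -(-2086.5 + 262.4 + (-57.9)) = 1882.0

1882.0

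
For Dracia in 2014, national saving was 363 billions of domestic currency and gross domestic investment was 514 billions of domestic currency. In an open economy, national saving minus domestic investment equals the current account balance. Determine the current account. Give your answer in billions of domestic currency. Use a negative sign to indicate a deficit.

-151

S - I = CA (net lending to the rest of the world).
CA = S - I = 363 - 514 = -151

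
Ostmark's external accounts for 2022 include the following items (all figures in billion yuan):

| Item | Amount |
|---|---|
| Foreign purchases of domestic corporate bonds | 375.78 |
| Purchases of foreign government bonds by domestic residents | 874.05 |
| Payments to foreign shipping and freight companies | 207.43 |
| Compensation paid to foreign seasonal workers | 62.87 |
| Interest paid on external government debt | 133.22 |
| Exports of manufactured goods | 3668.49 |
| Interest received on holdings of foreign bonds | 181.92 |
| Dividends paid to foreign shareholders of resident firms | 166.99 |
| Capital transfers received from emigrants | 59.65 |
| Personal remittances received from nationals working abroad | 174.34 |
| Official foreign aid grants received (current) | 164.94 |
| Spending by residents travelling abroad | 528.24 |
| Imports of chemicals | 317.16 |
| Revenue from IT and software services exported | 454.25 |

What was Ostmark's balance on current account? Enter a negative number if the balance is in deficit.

3228.03

Goods: 3668.49 - 317.16 = 3351.33
Services: -528.24 + 454.25 - 207.43 = -281.42
Primary income: -133.22 + 181.92 - 166.99 - 62.87 = -181.16
Secondary income: 164.94 + 174.34 = 339.28
Current account = 3351.33 + (-281.42) + (-181.16) + 339.28 = 3228.03
(Excluded from the current account — financial account: foreign purchases of domestic corporate bonds 375.78, purchases of foreign government bonds by domestic residents 874.05; capital account: capital transfers received from emigrants 59.65.)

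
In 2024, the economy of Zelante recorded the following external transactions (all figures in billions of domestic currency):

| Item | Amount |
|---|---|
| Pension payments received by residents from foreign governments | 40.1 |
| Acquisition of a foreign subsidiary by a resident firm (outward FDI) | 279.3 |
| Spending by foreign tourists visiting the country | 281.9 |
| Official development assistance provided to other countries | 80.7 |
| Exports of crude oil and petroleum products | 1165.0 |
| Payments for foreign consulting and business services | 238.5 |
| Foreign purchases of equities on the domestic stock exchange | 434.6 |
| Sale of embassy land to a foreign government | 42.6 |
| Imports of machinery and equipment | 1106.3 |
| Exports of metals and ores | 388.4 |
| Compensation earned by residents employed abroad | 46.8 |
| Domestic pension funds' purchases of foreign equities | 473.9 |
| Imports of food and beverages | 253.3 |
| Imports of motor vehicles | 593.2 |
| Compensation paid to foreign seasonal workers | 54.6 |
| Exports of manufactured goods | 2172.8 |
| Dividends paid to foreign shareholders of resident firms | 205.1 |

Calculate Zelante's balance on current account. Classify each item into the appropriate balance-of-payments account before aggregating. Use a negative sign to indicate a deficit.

Goods: 388.4 - 1106.3 + 2172.8 - 593.2 + 1165.0 - 253.3 = 1773.4
Services: 281.9 - 238.5 = 43.4
Primary income: 46.8 - 205.1 - 54.6 = -212.9
Secondary income: -80.7 + 40.1 = -40.6
Current account = 1773.4 + 43.4 + (-212.9) + (-40.6) = 1563.3
(Excluded from the current account — financial account: acquisition of a foreign subsidiary by a resident firm (outward FDI) 279.3, foreign purchases of equities on the domestic stock exchange 434.6, domestic pension funds' purchases of foreign equities 473.9; capital account: sale of embassy land to a foreign government 42.6.)

1563.3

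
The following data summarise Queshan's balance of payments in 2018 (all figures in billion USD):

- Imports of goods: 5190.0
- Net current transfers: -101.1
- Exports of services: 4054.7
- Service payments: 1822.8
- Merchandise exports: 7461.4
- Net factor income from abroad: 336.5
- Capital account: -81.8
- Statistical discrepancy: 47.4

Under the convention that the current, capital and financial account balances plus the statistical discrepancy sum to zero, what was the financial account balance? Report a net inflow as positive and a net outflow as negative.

Goods balance = 7461.4 - 5190.0 = 2271.4
Services balance = 4054.7 - 1822.8 = 2231.9
Trade balance (goods + services) = 2271.4 + 2231.9 = 4503.3
Net primary income = 336.5
Net secondary income = -101.1
Current account = 4503.3 + 336.5 + (-101.1) = 4738.7
Financial account = -(4738.7 + (-81.8) + 47.4) = -4704.3

-4704.3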